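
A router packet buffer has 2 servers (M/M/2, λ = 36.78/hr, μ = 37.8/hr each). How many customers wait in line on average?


a = λ/μ = 0.9730; ρ = a/2 = 0.4865
P₀ = 0.345435
Lq = P₀·a^c·ρ / (c!·(1−ρ)²) = 0.345435·0.94676·0.4865/(2·0.26367)
= 0.30172

Final: 0.30172


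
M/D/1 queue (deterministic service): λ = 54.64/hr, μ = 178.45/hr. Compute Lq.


ρ = 54.64/178.45 = 0.3062
M/D/1: Lq = ρ²/(2(1−ρ)) = 0.09375/(2·0.6938) = 0.06756

Final: 0.06756


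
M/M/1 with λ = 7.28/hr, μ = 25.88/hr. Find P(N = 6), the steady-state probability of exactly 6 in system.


ρ = 7.28/25.88 = 0.2813
P_n = (1−ρ)·ρ^n = (1 − 0.2813)·0.2813^6 = 0.7187·0.0004955 = 0.0003561

Final: 0.0003561


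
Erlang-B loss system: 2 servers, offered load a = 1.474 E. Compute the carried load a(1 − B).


B(2,1.474) = 0.305122 (Erlang-B)
Carried load = a(1 − B) = 1.474·(1 − 0.305122) = 1.474·0.694878 = 1.0242 E

Final: 1.0242 Erlangs


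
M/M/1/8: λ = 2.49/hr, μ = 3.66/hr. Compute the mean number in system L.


ρ = 2.49/3.66 = 0.6803
L = ρ[1 − (K+1)ρ^K + Kρ^(K+1)] / [(1−ρ)(1−ρ^(K+1))]
Numerator: 0.6803·(1 − 9·0.045893 + 8·0.031222) = 0.569259
Denominator: (0.3197)·(0.968778) = 0.309691
L = 0.569259/0.309691 = 1.8381

Final: 1.8381


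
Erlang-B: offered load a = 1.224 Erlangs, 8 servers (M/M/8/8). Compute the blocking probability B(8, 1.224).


B(c,a) = (a^c/c!) / Σ_{k=0}^{c} a^k/k!
a^8/8! = 0.0001249
Σ terms (k=0..8): 1.00000 + 1.22400 + 0.74909 + 0.30563 + 0.09352 + 0.02289 + 0.004670 + 0.0008167 + 0.0001249 = 3.400744
B = 0.0001249/3.400744 = 0.00003674

Final: 0.00003674


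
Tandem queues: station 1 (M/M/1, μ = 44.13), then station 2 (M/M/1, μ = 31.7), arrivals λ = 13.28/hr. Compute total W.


Each node sees arrival rate λ = 13.28/hr (tandem ⇒ throughput preserved).
W₁ = 1/(μ₁−λ) = 1/(44.13−13.28) = 0.03241 hr
W₂ = 1/(μ₂−λ) = 1/(31.7−13.28) = 0.05429 hr
W_total = W₁ + W₂ = 0.03241 + 0.05429 = 0.08670 hr

Final: 0.08670 hr


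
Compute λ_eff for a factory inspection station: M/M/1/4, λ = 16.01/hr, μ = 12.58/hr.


ρ = 1.2727; P_K = (1−ρ)ρ^4/(1−ρ^5) = 0.305855
λ_eff = λ(1 − P_K) = 16.01·(1 − 0.305855) = 16.01·0.694145 = 11.1133 /hr

Final: 11.1133 /hr


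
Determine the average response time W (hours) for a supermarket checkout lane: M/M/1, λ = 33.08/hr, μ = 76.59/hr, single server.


W = 1/(μ−λ) = 1/(76.59 − 33.08) = 1/43.51 = 0.02298 hr

Final: 0.02298 hr


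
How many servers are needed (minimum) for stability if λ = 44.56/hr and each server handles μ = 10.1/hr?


Stability requires cμ > λ ⇔ c > λ/μ.
λ/μ = 44.56/10.1 = 4.4119
Minimum integer c = ⌊4.4119⌋ + 1 = 5
Check: 5·10.1 = 50.50 > 44.56, while 4·10.1 = 40.40 ≤ 44.56

Final: 5 servers


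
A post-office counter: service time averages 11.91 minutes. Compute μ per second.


μ = 1/(service time) in consistent units.
1 second = 0.0166667 min, so μ = 0.0166667/11.91 = 0.001399 per second

Final: 0.001399 /sec


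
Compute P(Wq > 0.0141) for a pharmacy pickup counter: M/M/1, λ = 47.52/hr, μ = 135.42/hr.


ρ = 47.52/135.42 = 0.3509
P(Wq > t) = ρ·e^{−(μ−λ)t} = 0.3509·e^{−1.2394}
= 0.3509·0.289561 = 0.101609

Final: 0.101609


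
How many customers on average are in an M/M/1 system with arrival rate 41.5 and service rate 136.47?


ρ = λ/μ = 41.5/136.47 = 0.3041
L = ρ/(1−ρ) = 0.3041/(1 − 0.3041) = 0.3041/0.6959 = 0.4370

Final: 0.4370


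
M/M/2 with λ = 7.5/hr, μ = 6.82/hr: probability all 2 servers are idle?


a = λ/μ = 7.5/6.82 = 1.0997; ρ = a/c = 0.5499
Σ_{k=0}^{1} a^k/k! (terms k=0..1) = 1.00000 + 1.09971 = 2.09971
Tail: a^2/(2!(1−ρ)) = 1.20935/(2·0.4501) = 1.34329
P₀ = 1/(2.09971 + 1.34329) = 1/3.44300 = 0.290445

Final: 0.290445


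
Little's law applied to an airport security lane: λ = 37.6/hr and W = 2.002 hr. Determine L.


L = λW = 37.6·2.002 = 75.2752

Final: 75.2752


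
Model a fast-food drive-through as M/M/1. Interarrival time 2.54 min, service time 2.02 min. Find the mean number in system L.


λ = 60/2.54 = 23.6220 /hr
μ = 60/2.02 = 29.7030 /hr
ρ = λ/μ = 23.6220/29.7030 = 0.7953
L = ρ/(1−ρ) = 0.7953/0.2047 = 3.8846

Final: 3.8846


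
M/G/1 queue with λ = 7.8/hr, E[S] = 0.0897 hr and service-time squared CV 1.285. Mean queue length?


ρ = λ·E[S] = 7.8·0.0897 = 0.6997
Lq = ρ²(1+C_s²)/(2(1−ρ)) = 0.4895·(1+1.285)/(2·0.3003)
= 0.4895·2.2850/0.6007 = 1.86216

Final: 1.86216


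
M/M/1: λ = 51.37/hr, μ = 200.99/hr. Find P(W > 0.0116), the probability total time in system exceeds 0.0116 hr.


W ~ Exponential(μ−λ) for M/M/1.
μ − λ = 200.99 − 51.37 = 149.6200
P(W > t) = e^{−(μ−λ)t} = e^{−1.7356} = 0.176296

Final: 0.176296


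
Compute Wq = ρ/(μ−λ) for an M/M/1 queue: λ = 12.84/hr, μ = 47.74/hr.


ρ = 12.84/47.74 = 0.2690
Wq = ρ/(μ−λ) = 0.2690/(47.74 − 12.84) = 0.2690/34.90 = 0.007706 hr

Final: 0.007706 hr


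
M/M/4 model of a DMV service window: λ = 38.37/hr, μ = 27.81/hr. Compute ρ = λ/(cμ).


ρ = λ/(cμ) = 38.37/(4·27.81) = 38.37/111.24 = 0.3449

Final: 0.3449


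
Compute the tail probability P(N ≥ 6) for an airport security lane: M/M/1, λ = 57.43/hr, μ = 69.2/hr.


ρ = 57.43/69.2 = 0.8299
P(N ≥ n) = ρ^n = 0.8299^6 = 0.326736

Final: 0.326736


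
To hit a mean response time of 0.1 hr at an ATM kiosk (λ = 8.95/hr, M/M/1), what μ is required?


W = 1/(μ−λ) ⇒ μ − λ = 1/W = 1/0.1 = 10.0000
μ = λ + 1/W = 8.95 + 10.0000 = 18.9500 per hr

Final: 18.9500 /hr


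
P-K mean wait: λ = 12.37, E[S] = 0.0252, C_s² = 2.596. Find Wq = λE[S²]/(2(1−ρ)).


ρ = λ·E[S] = 12.37·0.0252 = 0.3117
E[S²] = E[S]²(1+C_s²) = 0.0252²·(1+2.596) = 0.002284
Wq = λ·E[S²]/(2(1−ρ)) = 12.37·0.002284/(2·0.6883) = 0.02052 hr

Final: 0.02052 hr


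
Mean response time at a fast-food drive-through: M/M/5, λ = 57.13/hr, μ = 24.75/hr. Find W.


a = 2.3083; ρ = 0.4617; P₀ = 0.097852
Lq = P₀·a^c·ρ/(c!(1−ρ)²) = 0.08512
Wq = Lq/λ = 0.08512/57.13 = 0.001490 hr
W = Wq + 1/μ = 0.001490 + 0.04040 = 0.04189 hr

Final: 0.04189 hr


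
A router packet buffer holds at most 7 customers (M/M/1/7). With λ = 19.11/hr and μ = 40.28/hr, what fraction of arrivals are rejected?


ρ = λ/μ = 19.11/40.28 = 0.4744
P_K = (1−ρ)ρ^K/(1−ρ^(K+1)) = (0.5256·0.005410)/(1 − 0.002567)
= 0.002843/0.997433 = 0.002851

Final: 0.002851


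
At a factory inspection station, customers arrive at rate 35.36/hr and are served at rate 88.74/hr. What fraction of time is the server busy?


ρ = λ/μ = 35.36/88.74 = 0.3985

Final: 0.3985


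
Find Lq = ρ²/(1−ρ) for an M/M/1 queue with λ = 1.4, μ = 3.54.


ρ = 1.4/3.54 = 0.3955
Lq = ρ²/(1−ρ) = 0.1564/0.6045 = 0.2587

Final: 0.2587


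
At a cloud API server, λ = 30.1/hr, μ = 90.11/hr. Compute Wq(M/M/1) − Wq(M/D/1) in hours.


ρ = 30.1/90.11 = 0.3340
Wq(M/M/1) = ρ/(μ−λ) = 0.3340/60.01 = 0.005566 hr
Wq(M/D/1) = ρ/(2(μ−λ)) = 0.002783 hr
Savings = 0.005566 − 0.002783 = 0.002783 hr

Final: 0.002783 hr


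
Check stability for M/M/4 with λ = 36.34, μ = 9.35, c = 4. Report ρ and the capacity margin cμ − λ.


Total capacity cμ = 4·9.35 = 37.40/hr
ρ = λ/(cμ) = 36.34/37.40 = 0.9717
Stable ⇔ ρ < 1: YES
Spare capacity = cμ − λ = 37.40 − 36.34 = 1.06/hr

Final: ρ = 0.9717; stable; margin = 1.06/hr


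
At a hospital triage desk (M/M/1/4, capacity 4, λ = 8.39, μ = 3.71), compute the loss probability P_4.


ρ = λ/μ = 8.39/3.71 = 2.2615
P_K = (1−ρ)ρ^K/(1−ρ^(K+1)) = (-1.2615·26.154848)/(1 − 59.148026)
= -32.993178/-58.148026 = 0.567400

Final: 0.567400


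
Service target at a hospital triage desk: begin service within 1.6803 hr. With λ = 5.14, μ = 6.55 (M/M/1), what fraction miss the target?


ρ = 5.14/6.55 = 0.7847
P(Wq > t) = ρ·e^{−(μ−λ)t} = 0.7847·e^{−2.3692}
= 0.7847·0.093553 = 0.073414

Final: 0.073414


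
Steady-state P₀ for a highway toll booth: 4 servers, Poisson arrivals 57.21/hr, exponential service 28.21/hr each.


a = λ/μ = 57.21/28.21 = 2.0280; ρ = a/c = 0.5070
Σ_{k=0}^{3} a^k/k! (terms k=0..3) = 1.00000 + 2.02800 + 2.05640 + 1.39013 = 6.47453
Tail: a^4/(4!(1−ρ)) = 16.91513/(24·0.4930) = 1.42961
P₀ = 1/(6.47453 + 1.42961) = 1/7.90415 = 0.126516

Final: 0.126516


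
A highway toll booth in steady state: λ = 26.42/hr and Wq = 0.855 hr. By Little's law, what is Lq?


Lq = λWq = 26.42·0.855 = 22.5891

Final: 22.5891


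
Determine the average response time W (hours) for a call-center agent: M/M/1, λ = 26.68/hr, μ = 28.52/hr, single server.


W = 1/(μ−λ) = 1/(28.52 − 26.68) = 1/1.84 = 0.5435 hr

Final: 0.5435 hr


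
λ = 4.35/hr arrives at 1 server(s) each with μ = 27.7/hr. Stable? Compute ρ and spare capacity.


Total capacity cμ = 1·27.7 = 27.70/hr
ρ = λ/(cμ) = 4.35/27.70 = 0.1570
Stable ⇔ ρ < 1: YES
Spare capacity = cμ − λ = 27.70 − 4.35 = 23.35/hr

Final: ρ = 0.1570; stable; margin = 23.35/hr


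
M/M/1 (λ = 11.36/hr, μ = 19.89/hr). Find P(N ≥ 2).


ρ = 11.36/19.89 = 0.5711
P(N ≥ n) = ρ^n = 0.5711^2 = 0.326202

Final: 0.326202


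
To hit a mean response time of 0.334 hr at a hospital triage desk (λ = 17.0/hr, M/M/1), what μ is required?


W = 1/(μ−λ) ⇒ μ − λ = 1/W = 1/0.334 = 2.9940
μ = λ + 1/W = 17.0 + 2.9940 = 19.9940 per hr

Final: 19.9940 /hr


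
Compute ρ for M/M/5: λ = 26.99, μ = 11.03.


ρ = λ/(cμ) = 26.99/(5·11.03) = 26.99/55.15 = 0.4894

Final: 0.4894


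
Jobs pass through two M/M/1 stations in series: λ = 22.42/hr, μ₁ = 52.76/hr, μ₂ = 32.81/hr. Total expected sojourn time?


Each node sees arrival rate λ = 22.42/hr (tandem ⇒ throughput preserved).
W₁ = 1/(μ₁−λ) = 1/(52.76−22.42) = 0.03296 hr
W₂ = 1/(μ₂−λ) = 1/(32.81−22.42) = 0.09625 hr
W_total = W₁ + W₂ = 0.03296 + 0.09625 = 0.12921 hr

Final: 0.12921 hr


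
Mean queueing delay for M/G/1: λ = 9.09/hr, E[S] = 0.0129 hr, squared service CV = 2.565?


ρ = λ·E[S] = 9.09·0.0129 = 0.1173
E[S²] = E[S]²(1+C_s²) = 0.0129²·(1+2.565) = 0.0005933
Wq = λ·E[S²]/(2(1−ρ)) = 9.09·0.0005933/(2·0.8827) = 0.003055 hr

Final: 0.003055 hr


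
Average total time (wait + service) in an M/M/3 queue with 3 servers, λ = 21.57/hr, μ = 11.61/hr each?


a = 1.8579; ρ = 0.6193; P₀ = 0.135296
Lq = P₀·a^c·ρ/(c!(1−ρ)²) = 0.61788
Wq = Lq/λ = 0.61788/21.57 = 0.02865 hr
W = Wq + 1/μ = 0.02865 + 0.08613 = 0.11478 hr

Final: 0.11478 hr


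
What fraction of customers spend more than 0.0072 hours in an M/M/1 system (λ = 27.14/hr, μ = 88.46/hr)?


W ~ Exponential(μ−λ) for M/M/1.
μ − λ = 88.46 − 27.14 = 61.3200
P(W > t) = e^{−(μ−λ)t} = e^{−0.4415} = 0.643069

Final: 0.643069


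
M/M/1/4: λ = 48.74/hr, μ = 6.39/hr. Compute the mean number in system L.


ρ = 48.74/6.39 = 7.6275
L = ρ[1 − (K+1)ρ^K + Kρ^(K+1)] / [(1−ρ)(1−ρ^(K+1))]
Numerator: 7.6275·(1 − 5·3384.844070 + 4·25818.043812) = 658630.369619
Denominator: (-6.6275)·(-25817.043812) = 171103.568929
L = 658630.369619/171103.568929 = 3.8493

Final: 3.8493


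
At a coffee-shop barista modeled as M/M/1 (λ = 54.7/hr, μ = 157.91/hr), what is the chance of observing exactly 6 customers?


ρ = 54.7/157.91 = 0.3464
P_n = (1−ρ)·ρ^n = (1 − 0.3464)·0.3464^6 = 0.6536·0.001728 = 0.001129

Final: 0.001129


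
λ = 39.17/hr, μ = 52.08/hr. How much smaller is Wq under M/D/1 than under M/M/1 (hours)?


ρ = 39.17/52.08 = 0.7521
Wq(M/M/1) = ρ/(μ−λ) = 0.7521/12.91 = 0.05826 hr
Wq(M/D/1) = ρ/(2(μ−λ)) = 0.02913 hr
Savings = 0.05826 − 0.02913 = 0.02913 hr

Final: 0.02913 hr


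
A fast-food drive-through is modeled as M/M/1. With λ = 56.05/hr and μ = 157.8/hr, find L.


ρ = λ/μ = 56.05/157.8 = 0.3552
L = ρ/(1−ρ) = 0.3552/(1 − 0.3552) = 0.3552/0.6448 = 0.5509

Final: 0.5509


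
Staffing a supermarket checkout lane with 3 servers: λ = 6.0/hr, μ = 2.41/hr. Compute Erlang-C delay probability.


a = λ/μ = 2.4896; ρ = a/3 = 0.8299
P₀ = 0.046069 (from M/M/c formula)
C(c,a) = [a^c/(c!(1−ρ))]·P₀ = [15.43130/(6·0.1701)]·0.046069
= 15.11766·0.046069 = 0.696461

Final: 0.696461


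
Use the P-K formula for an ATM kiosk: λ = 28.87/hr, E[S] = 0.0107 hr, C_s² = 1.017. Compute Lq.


ρ = λ·E[S] = 28.87·0.0107 = 0.3089
Lq = ρ²(1+C_s²)/(2(1−ρ)) = 0.09542·(1+1.017)/(2·0.6911)
= 0.09542·2.0170/1.3822 = 0.13925

Final: 0.13925


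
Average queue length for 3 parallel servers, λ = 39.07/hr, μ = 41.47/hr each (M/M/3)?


a = λ/μ = 0.9421; ρ = a/3 = 0.3140
P₀ = 0.386233
Lq = P₀·a^c·ρ / (c!·(1−ρ)²) = 0.386233·0.83623·0.3140/(6·0.47054)
= 0.03593

Final: 0.03593


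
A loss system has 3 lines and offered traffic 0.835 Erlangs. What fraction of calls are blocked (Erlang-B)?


B(c,a) = (a^c/c!) / Σ_{k=0}^{c} a^k/k!
a^3/3! = 0.097030
Σ terms (k=0..3): 1.00000 + 0.83500 + 0.34861 + 0.09703 = 2.280643
B = 0.097030/2.280643 = 0.042545

Final: 0.042545


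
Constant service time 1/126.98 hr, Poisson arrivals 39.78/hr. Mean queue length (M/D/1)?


ρ = 39.78/126.98 = 0.3133
M/D/1: Lq = ρ²/(2(1−ρ)) = 0.09814/(2·0.6867) = 0.07146

Final: 0.07146


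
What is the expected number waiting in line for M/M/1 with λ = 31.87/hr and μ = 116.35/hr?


ρ = 31.87/116.35 = 0.2739
Lq = ρ²/(1−ρ) = 0.07503/0.7261 = 0.1033

Final: 0.1033


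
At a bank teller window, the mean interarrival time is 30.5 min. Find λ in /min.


λ = 1/(interarrival time) in consistent units.
1 minute = 1 min, so λ = 1/30.5 = 0.03279 per minute

Final: 0.03279 /min


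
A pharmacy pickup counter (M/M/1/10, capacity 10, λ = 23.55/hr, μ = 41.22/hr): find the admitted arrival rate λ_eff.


ρ = 0.5713; P_K = (1−ρ)ρ^10/(1−ρ^11) = 0.001592
λ_eff = λ(1 − P_K) = 23.55·(1 − 0.001592) = 23.55·0.998408 = 23.5125 /hr

Final: 23.5125 /hr


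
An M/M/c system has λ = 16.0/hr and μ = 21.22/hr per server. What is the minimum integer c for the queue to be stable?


Stability requires cμ > λ ⇔ c > λ/μ.
λ/μ = 16.0/21.22 = 0.7540
Minimum integer c = ⌊0.7540⌋ + 1 = 1
Check: 1·21.22 = 21.22 > 16.0, while 0·21.22 = 0.00 ≤ 16.0

Final: 1 servers


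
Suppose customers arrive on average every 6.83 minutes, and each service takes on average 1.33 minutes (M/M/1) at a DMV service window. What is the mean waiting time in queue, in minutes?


λ = 60/6.83 = 8.7848 /hr
μ = 60/1.33 = 45.1128 /hr
ρ = λ/μ = 8.7848/45.1128 = 0.1947
Wq = ρ/(μ−λ) = 0.1947/(45.1128−8.7848) = 0.005360 hr
In minutes: 0.005360·60 = 0.3216 min

Final: 0.3216 min


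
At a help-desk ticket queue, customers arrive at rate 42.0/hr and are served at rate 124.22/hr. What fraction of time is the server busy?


ρ = λ/μ = 42.0/124.22 = 0.3381

Final: 0.3381


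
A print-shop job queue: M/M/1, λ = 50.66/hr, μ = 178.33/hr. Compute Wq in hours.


ρ = 50.66/178.33 = 0.2841
Wq = ρ/(μ−λ) = 0.2841/(178.33 − 50.66) = 0.2841/127.67 = 0.002225 hr

Final: 0.002225 hr


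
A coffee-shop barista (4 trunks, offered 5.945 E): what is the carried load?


B(4,5.945) = 0.466026 (Erlang-B)
Carried load = a(1 − B) = 5.945·(1 − 0.466026) = 5.945·0.533974 = 3.1745 E

Final: 3.1745 Erlangs


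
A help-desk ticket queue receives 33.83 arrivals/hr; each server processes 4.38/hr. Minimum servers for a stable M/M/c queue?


Stability requires cμ > λ ⇔ c > λ/μ.
λ/μ = 33.83/4.38 = 7.7237
Minimum integer c = ⌊7.7237⌋ + 1 = 8
Check: 8·4.38 = 35.04 > 33.83, while 7·4.38 = 30.66 ≤ 33.83

Final: 8 servers


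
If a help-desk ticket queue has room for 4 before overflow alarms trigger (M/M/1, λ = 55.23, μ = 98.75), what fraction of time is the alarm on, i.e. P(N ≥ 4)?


ρ = 55.23/98.75 = 0.5593
P(N ≥ n) = ρ^n = 0.5593^4 = 0.097848

Final: 0.097848


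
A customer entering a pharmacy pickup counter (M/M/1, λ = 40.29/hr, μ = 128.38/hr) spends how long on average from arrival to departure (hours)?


W = 1/(μ−λ) = 1/(128.38 − 40.29) = 1/88.09 = 0.01135 hr

Final: 0.01135 hr


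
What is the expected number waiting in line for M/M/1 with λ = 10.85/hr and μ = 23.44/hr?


ρ = 10.85/23.44 = 0.4629
Lq = ρ²/(1−ρ) = 0.2143/0.5371 = 0.3989

Final: 0.3989


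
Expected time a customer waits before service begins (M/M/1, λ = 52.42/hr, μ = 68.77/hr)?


ρ = 52.42/68.77 = 0.7623
Wq = ρ/(μ−λ) = 0.7623/(68.77 − 52.42) = 0.7623/16.35 = 0.04662 hr

Final: 0.04662 hr


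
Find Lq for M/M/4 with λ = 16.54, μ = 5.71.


a = λ/μ = 2.8967; ρ = a/4 = 0.7242
P₀ = 0.043902
Lq = P₀·a^c·ρ / (c!·(1−ρ)²) = 0.043902·70.40404·0.7242/(24·0.07608)
= 1.22581

Final: 1.22581


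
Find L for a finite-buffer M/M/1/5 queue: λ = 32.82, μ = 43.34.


ρ = 32.82/43.34 = 0.7573
L = ρ[1 − (K+1)ρ^K + Kρ^(K+1)] / [(1−ρ)(1−ρ^(K+1))]
Numerator: 0.7573·(1 − 6·0.249028 + 5·0.188581) = 0.339814
Denominator: (0.2427)·(0.811419) = 0.196957
L = 0.339814/0.196957 = 1.7253

Final: 1.7253


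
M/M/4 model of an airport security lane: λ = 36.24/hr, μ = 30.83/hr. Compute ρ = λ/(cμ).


ρ = λ/(cμ) = 36.24/(4·30.83) = 36.24/123.32 = 0.2939

Final: 0.2939


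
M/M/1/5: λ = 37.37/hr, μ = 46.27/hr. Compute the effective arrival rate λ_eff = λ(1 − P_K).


ρ = 0.8077; P_K = (1−ρ)ρ^5/(1−ρ^6) = 0.091496
λ_eff = λ(1 − P_K) = 37.37·(1 − 0.091496) = 37.37·0.908504 = 33.9508 /hr

Final: 33.9508 /hr


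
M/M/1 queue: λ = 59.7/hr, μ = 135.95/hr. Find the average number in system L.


ρ = λ/μ = 59.7/135.95 = 0.4391
L = ρ/(1−ρ) = 0.4391/(1 − 0.4391) = 0.4391/0.5609 = 0.7830

Final: 0.7830


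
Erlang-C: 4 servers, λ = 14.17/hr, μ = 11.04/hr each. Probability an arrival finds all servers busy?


a = λ/μ = 1.2835; ρ = a/4 = 0.3209
P₀ = 0.275775 (from M/M/c formula)
C(c,a) = [a^c/(c!(1−ρ))]·P₀ = [2.71396/(24·0.6791)]·0.275775
= 0.16651·0.275775 = 0.045920

Final: 0.045920


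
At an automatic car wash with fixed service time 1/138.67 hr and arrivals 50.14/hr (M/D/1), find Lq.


ρ = 50.14/138.67 = 0.3616
M/D/1: Lq = ρ²/(2(1−ρ)) = 0.1307/(2·0.6384) = 0.10239

Final: 0.10239


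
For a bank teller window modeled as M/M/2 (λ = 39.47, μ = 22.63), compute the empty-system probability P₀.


a = λ/μ = 39.47/22.63 = 1.7441; ρ = a/c = 0.8721
Σ_{k=0}^{1} a^k/k! (terms k=0..1) = 1.00000 + 1.74414 = 2.74414
Tail: a^2/(2!(1−ρ)) = 3.04204/(2·0.1279) = 11.88971
P₀ = 1/(2.74414 + 11.88971) = 1/14.63385 = 0.068335

Final: 0.068335


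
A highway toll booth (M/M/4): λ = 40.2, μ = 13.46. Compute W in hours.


a = 2.9866; ρ = 0.7467; P₀ = 0.038502
Lq = P₀·a^c·ρ/(c!(1−ρ)²) = 1.48491
Wq = Lq/λ = 1.48491/40.2 = 0.03694 hr
W = Wq + 1/μ = 0.03694 + 0.07429 = 0.11123 hr

Final: 0.11123 hr


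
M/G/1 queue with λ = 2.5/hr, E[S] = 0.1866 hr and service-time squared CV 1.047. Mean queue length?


ρ = λ·E[S] = 2.5·0.1866 = 0.4665
Lq = ρ²(1+C_s²)/(2(1−ρ)) = 0.2176·(1+1.047)/(2·0.5335)
= 0.2176·2.0470/1.0670 = 0.41750

Final: 0.41750


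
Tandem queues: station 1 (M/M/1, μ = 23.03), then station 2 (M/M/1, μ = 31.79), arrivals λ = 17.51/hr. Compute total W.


Each node sees arrival rate λ = 17.51/hr (tandem ⇒ throughput preserved).
W₁ = 1/(μ₁−λ) = 1/(23.03−17.51) = 0.18116 hr
W₂ = 1/(μ₂−λ) = 1/(31.79−17.51) = 0.07003 hr
W_total = W₁ + W₂ = 0.18116 + 0.07003 = 0.25119 hr

Final: 0.25119 hr


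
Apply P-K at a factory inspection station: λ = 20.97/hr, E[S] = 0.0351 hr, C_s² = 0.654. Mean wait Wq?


ρ = λ·E[S] = 20.97·0.0351 = 0.7360
E[S²] = E[S]²(1+C_s²) = 0.0351²·(1+0.654) = 0.002038
Wq = λ·E[S²]/(2(1−ρ)) = 20.97·0.002038/(2·0.2640) = 0.08095 hr

Final: 0.08095 hr


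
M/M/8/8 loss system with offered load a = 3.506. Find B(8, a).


B(c,a) = (a^c/c!) / Σ_{k=0}^{c} a^k/k!
a^8/8! = 0.566206
Σ terms (k=0..8): 1.00000 + 3.50600 + 6.14602 + 7.18265 + 6.29559 + 4.41447 + 2.57952 + 1.29197 + 0.56621 = 32.982419
B = 0.566206/32.982419 = 0.017167

Final: 0.017167


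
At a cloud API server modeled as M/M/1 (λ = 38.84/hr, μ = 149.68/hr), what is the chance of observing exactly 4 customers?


ρ = 38.84/149.68 = 0.2595
P_n = (1−ρ)·ρ^n = (1 − 0.2595)·0.2595^4 = 0.7405·0.004534 = 0.003357

Final: 0.003357


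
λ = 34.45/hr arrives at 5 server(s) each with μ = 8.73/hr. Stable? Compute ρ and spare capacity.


Total capacity cμ = 5·8.73 = 43.65/hr
ρ = λ/(cμ) = 34.45/43.65 = 0.7892
Stable ⇔ ρ < 1: YES
Spare capacity = cμ − λ = 43.65 − 34.45 = 9.20/hr

Final: ρ = 0.7892; stable; margin = 9.20/hr


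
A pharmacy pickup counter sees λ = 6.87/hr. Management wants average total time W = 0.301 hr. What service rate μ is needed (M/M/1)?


W = 1/(μ−λ) ⇒ μ − λ = 1/W = 1/0.301 = 3.3223
μ = λ + 1/W = 6.87 + 3.3223 = 10.1923 per hr

Final: 10.1923 /hr


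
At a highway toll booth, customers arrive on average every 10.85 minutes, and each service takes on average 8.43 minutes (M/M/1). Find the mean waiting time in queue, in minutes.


λ = 60/10.85 = 5.5300 /hr
μ = 60/8.43 = 7.1174 /hr
ρ = λ/μ = 5.5300/7.1174 = 0.7770
Wq = ρ/(μ−λ) = 0.7770/(7.1174−5.5300) = 0.48943 hr
In minutes: 0.48943·60 = 29.366 min

Final: 29.366 min


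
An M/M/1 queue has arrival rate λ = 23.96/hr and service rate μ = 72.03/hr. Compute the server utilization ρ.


ρ = λ/μ = 23.96/72.03 = 0.3326

Final: 0.3326


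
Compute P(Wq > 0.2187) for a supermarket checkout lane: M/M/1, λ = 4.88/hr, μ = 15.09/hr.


ρ = 4.88/15.09 = 0.3234
P(Wq > t) = ρ·e^{−(μ−λ)t} = 0.3234·e^{−2.2329}
= 0.3234·0.107214 = 0.034672

Final: 0.034672


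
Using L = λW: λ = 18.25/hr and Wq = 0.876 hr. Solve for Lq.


Lq = λWq = 18.25·0.876 = 15.9870

Final: 15.9870


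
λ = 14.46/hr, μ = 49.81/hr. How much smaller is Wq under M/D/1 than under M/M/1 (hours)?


ρ = 14.46/49.81 = 0.2903
Wq(M/M/1) = ρ/(μ−λ) = 0.2903/35.35 = 0.008212 hr
Wq(M/D/1) = ρ/(2(μ−λ)) = 0.004106 hr
Savings = 0.008212 − 0.004106 = 0.004106 hr

Final: 0.004106 hr


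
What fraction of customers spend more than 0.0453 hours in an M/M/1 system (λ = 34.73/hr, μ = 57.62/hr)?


W ~ Exponential(μ−λ) for M/M/1.
μ − λ = 57.62 − 34.73 = 22.8900
P(W > t) = e^{−(μ−λ)t} = e^{−1.0369} = 0.354546

Final: 0.354546


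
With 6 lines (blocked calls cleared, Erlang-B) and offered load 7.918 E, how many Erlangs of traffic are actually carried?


B(6,7.918) = 0.385260 (Erlang-B)
Carried load = a(1 − B) = 7.918·(1 − 0.385260) = 7.918·0.614740 = 4.8675 E

Final: 4.8675 Erlangs


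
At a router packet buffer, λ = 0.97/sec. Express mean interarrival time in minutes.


Mean interarrival time = 1/λ = 1/0.97 second = 1.03093 second
In minutes: 1.03093 × 0.0166667 = 0.01718 min

Final: 0.01718 min


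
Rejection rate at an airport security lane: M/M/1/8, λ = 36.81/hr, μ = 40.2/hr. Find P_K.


ρ = λ/μ = 36.81/40.2 = 0.9157
P_K = (1−ρ)ρ^K/(1−ρ^(K+1)) = (0.08433·0.494217)/(1 − 0.452541)
= 0.041677/0.547459 = 0.076127

Final: 0.076127


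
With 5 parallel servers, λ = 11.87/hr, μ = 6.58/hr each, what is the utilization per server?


ρ = λ/(cμ) = 11.87/(5·6.58) = 11.87/32.90 = 0.3608

Final: 0.3608


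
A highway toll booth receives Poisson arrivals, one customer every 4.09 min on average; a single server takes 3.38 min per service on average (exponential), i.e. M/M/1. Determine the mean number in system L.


λ = 60/4.09 = 14.6699 /hr
μ = 60/3.38 = 17.7515 /hr
ρ = λ/μ = 14.6699/17.7515 = 0.8264
L = ρ/(1−ρ) = 0.8264/0.1736 = 4.7606

Final: 4.7606


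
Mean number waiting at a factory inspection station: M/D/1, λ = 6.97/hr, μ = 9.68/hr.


ρ = 6.97/9.68 = 0.7200
M/D/1: Lq = ρ²/(2(1−ρ)) = 0.5185/(2·0.2800) = 0.92596

Final: 0.92596


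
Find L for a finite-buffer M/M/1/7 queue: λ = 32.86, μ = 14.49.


ρ = 32.86/14.49 = 2.2678
L = ρ[1 − (K+1)ρ^K + Kρ^(K+1)] / [(1−ρ)(1−ρ^(K+1))]
Numerator: 2.2678·(1 − 8·308.456705 + 7·699.509133) = 5510.479783
Denominator: (-1.2678)·(-698.509133) = 885.549536
L = 5510.479783/885.549536 = 6.2227

Final: 6.2227


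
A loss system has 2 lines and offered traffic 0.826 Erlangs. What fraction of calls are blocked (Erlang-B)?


B(c,a) = (a^c/c!) / Σ_{k=0}^{c} a^k/k!
a^2/2! = 0.341138
Σ terms (k=0..2): 1.00000 + 0.82600 + 0.34114 = 2.167138
B = 0.341138/2.167138 = 0.157414

Final: 0.157414


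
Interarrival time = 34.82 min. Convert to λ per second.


λ = 1/(interarrival time) in consistent units.
1 second = 0.0166667 min, so λ = 0.0166667/34.82 = 0.0004787 per second

Final: 0.0004787 /sec


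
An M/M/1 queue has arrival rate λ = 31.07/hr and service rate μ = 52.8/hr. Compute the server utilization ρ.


ρ = λ/μ = 31.07/52.8 = 0.5884

Final: 0.5884


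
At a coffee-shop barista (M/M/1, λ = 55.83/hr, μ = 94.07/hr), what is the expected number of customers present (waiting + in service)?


ρ = λ/μ = 55.83/94.07 = 0.5935
L = ρ/(1−ρ) = 0.5935/(1 − 0.5935) = 0.5935/0.4065 = 1.4600

Final: 1.4600


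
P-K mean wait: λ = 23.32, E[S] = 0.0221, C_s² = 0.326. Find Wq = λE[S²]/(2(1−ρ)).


ρ = λ·E[S] = 23.32·0.0221 = 0.5154
E[S²] = E[S]²(1+C_s²) = 0.0221²·(1+0.326) = 0.0006476
Wq = λ·E[S²]/(2(1−ρ)) = 23.32·0.0006476/(2·0.4846) = 0.01558 hr

Final: 0.01558 hr


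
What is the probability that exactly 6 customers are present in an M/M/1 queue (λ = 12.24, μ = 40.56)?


ρ = 12.24/40.56 = 0.3018
P_n = (1−ρ)·ρ^n = (1 − 0.3018)·0.3018^6 = 0.6982·0.0007553 = 0.0005273

Final: 0.0005273


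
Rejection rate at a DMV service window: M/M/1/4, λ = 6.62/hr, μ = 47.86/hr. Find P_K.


ρ = λ/μ = 6.62/47.86 = 0.1383
P_K = (1−ρ)ρ^K/(1−ρ^(K+1)) = (0.8617·0.0003661)/(1 − 0.00005063)
= 0.0003154/0.999949 = 0.0003154

Final: 0.0003154


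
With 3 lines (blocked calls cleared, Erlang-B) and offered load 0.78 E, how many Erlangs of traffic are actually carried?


B(3,0.78) = 0.036561 (Erlang-B)
Carried load = a(1 − B) = 0.78·(1 − 0.036561) = 0.78·0.963439 = 0.7515 E

Final: 0.7515 Erlangs


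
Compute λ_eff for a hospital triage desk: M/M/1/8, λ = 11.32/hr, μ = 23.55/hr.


ρ = 0.4807; P_K = (1−ρ)ρ^8/(1−ρ^9) = 0.001482
λ_eff = λ(1 − P_K) = 11.32·(1 − 0.001482) = 11.32·0.998518 = 11.3032 /hr

Final: 11.3032 /hr


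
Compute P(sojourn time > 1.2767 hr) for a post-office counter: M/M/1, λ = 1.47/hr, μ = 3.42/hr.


W ~ Exponential(μ−λ) for M/M/1.
μ − λ = 3.42 − 1.47 = 1.9500
P(W > t) = e^{−(μ−λ)t} = e^{−2.4896} = 0.082946

Final: 0.082946


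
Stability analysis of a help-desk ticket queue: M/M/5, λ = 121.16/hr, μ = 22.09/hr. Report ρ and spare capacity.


Total capacity cμ = 5·22.09 = 110.45/hr
ρ = λ/(cμ) = 121.16/110.45 = 1.0970
Stable ⇔ ρ < 1: NO
Spare capacity = cμ − λ = 110.45 − 121.16 = -10.71/hr

Final: ρ = 1.0970; unstable; margin = -10.71/hr


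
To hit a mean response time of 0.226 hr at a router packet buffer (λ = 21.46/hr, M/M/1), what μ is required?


W = 1/(μ−λ) ⇒ μ − λ = 1/W = 1/0.226 = 4.4248
μ = λ + 1/W = 21.46 + 4.4248 = 25.8848 per hr

Final: 25.8848 /hr


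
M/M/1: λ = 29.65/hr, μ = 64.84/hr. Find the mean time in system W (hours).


W = 1/(μ−λ) = 1/(64.84 − 29.65) = 1/35.19 = 0.02842 hr

Final: 0.02842 hr


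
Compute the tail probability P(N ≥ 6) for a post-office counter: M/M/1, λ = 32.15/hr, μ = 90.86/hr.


ρ = 32.15/90.86 = 0.3538
P(N ≥ n) = ρ^n = 0.3538^6 = 0.001963

Final: 0.001963


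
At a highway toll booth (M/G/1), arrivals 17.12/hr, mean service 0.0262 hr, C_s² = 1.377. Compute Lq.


ρ = λ·E[S] = 17.12·0.0262 = 0.4485
Lq = ρ²(1+C_s²)/(2(1−ρ)) = 0.2012·(1+1.377)/(2·0.5515)
= 0.2012·2.3770/1.1029 = 0.43361

Final: 0.43361


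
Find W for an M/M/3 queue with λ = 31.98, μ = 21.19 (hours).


a = 1.5092; ρ = 0.5031; P₀ = 0.208292
Lq = P₀·a^c·ρ/(c!(1−ρ)²) = 0.24311
Wq = Lq/λ = 0.24311/31.98 = 0.007602 hr
W = Wq + 1/μ = 0.007602 + 0.04719 = 0.05479 hr

Final: 0.05479 hr


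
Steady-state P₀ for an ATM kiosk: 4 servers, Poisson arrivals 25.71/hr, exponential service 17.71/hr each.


a = λ/μ = 25.71/17.71 = 1.4517; ρ = a/c = 0.3629
Σ_{k=0}^{3} a^k/k! (terms k=0..3) = 1.00000 + 1.45172 + 1.05375 + 0.50992 = 4.01539
Tail: a^4/(4!(1−ρ)) = 4.44154/(24·0.6371) = 0.29049
P₀ = 1/(4.01539 + 0.29049) = 1/4.30588 = 0.232241

Final: 0.232241


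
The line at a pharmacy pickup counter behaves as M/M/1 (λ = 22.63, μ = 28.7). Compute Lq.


ρ = 22.63/28.7 = 0.7885
Lq = ρ²/(1−ρ) = 0.6217/0.2115 = 2.9397

Final: 2.9397


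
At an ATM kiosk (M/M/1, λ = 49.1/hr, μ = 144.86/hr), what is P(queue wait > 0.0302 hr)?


ρ = 49.1/144.86 = 0.3389
P(Wq > t) = ρ·e^{−(μ−λ)t} = 0.3389·e^{−2.8920}
= 0.3389·0.055468 = 0.018801

Final: 0.018801


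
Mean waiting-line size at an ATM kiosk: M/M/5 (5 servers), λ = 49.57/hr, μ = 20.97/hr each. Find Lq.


a = λ/μ = 2.3639; ρ = a/5 = 0.4728
P₀ = 0.092363
Lq = P₀·a^c·ρ / (c!·(1−ρ)²) = 0.092363·73.80783·0.4728/(120·0.27797)
= 0.09662

Final: 0.09662


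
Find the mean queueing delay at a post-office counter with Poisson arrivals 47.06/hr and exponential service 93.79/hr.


ρ = 47.06/93.79 = 0.5018
Wq = ρ/(μ−λ) = 0.5018/(93.79 − 47.06) = 0.5018/46.73 = 0.01074 hr

Final: 0.01074 hr


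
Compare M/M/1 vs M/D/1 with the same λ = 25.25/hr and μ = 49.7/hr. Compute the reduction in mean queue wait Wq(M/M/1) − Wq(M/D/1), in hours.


ρ = 25.25/49.7 = 0.5080
Wq(M/M/1) = ρ/(μ−λ) = 0.5080/24.45 = 0.02078 hr
Wq(M/D/1) = ρ/(2(μ−λ)) = 0.01039 hr
Savings = 0.02078 − 0.01039 = 0.01039 hr

Final: 0.01039 hr


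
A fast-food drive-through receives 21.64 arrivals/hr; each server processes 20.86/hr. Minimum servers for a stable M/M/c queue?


Stability requires cμ > λ ⇔ c > λ/μ.
λ/μ = 21.64/20.86 = 1.0374
Minimum integer c = ⌊1.0374⌋ + 1 = 2
Check: 2·20.86 = 41.72 > 21.64, while 1·20.86 = 20.86 ≤ 21.64

Final: 2 servers


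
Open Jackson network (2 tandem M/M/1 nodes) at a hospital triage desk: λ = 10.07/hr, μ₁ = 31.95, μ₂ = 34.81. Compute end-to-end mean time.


Each node sees arrival rate λ = 10.07/hr (tandem ⇒ throughput preserved).
W₁ = 1/(μ₁−λ) = 1/(31.95−10.07) = 0.04570 hr
W₂ = 1/(μ₂−λ) = 1/(34.81−10.07) = 0.04042 hr
W_total = W₁ + W₂ = 0.04570 + 0.04042 = 0.08612 hr

Final: 0.08612 hr


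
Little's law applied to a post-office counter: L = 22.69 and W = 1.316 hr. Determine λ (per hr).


λ = L/W = 22.69/1.316 = 17.2416 /hr

Final: 17.2416 /hr


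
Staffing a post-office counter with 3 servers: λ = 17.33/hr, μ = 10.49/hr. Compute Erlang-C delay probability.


a = λ/μ = 1.6520; ρ = a/3 = 0.5507
P₀ = 0.175772 (from M/M/c formula)
C(c,a) = [a^c/(c!(1−ρ))]·P₀ = [4.50889/(6·0.4493)]·0.175772
= 1.67250·0.175772 = 0.293979

Final: 0.293979


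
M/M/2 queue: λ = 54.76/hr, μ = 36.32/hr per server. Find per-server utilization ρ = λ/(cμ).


ρ = λ/(cμ) = 54.76/(2·36.32) = 54.76/72.64 = 0.7539

Final: 0.7539


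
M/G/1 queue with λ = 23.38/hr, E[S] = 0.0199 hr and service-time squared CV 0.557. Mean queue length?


ρ = λ·E[S] = 23.38·0.0199 = 0.4653
Lq = ρ²(1+C_s²)/(2(1−ρ)) = 0.2165·(1+0.557)/(2·0.5347)
= 0.2165·1.5570/1.0695 = 0.31515

Final: 0.31515


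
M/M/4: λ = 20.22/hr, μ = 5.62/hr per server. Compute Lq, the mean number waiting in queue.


a = λ/μ = 3.5979; ρ = a/4 = 0.8995
P₀ = 0.011328
Lq = P₀·a^c·ρ / (c!·(1−ρ)²) = 0.011328·167.56347·0.8995/(24·0.01011)
= 7.03830

Final: 7.03830


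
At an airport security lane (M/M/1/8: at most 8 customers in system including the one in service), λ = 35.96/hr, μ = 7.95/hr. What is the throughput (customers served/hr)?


ρ = 4.5233; P_K = (1−ρ)ρ^8/(1−ρ^9) = 0.778922
λ_eff = λ(1 − P_K) = 35.96·(1 − 0.778922) = 35.96·0.221078 = 7.9500 /hr

Final: 7.9500 /hr


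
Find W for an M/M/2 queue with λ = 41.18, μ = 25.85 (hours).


a = 1.5930; ρ = 0.7965; P₀ = 0.113264
Lq = P₀·a^c·ρ/(c!(1−ρ)²) = 2.76478
Wq = Lq/λ = 2.76478/41.18 = 0.06714 hr
W = Wq + 1/μ = 0.06714 + 0.03868 = 0.10582 hr

Final: 0.10582 hr


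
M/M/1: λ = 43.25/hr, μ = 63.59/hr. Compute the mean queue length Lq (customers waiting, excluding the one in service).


ρ = 43.25/63.59 = 0.6801
Lq = ρ²/(1−ρ) = 0.4626/0.3199 = 1.4462

Final: 1.4462


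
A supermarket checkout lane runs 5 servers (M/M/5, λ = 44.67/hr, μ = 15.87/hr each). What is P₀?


a = λ/μ = 44.67/15.87 = 2.8147; ρ = a/c = 0.5629
Σ_{k=0}^{4} a^k/k! (terms k=0..4) = 1.00000 + 2.81474 + 3.96139 + 3.71677 + 2.61544 = 14.10835
Tail: a^5/(5!(1−ρ)) = 176.68315/(120·0.4371) = 3.36885
P₀ = 1/(14.10835 + 3.36885) = 1/17.47720 = 0.057217

Final: 0.057217


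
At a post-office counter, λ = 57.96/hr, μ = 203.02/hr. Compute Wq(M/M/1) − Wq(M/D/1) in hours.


ρ = 57.96/203.02 = 0.2855
Wq(M/M/1) = ρ/(μ−λ) = 0.2855/145.06 = 0.001968 hr
Wq(M/D/1) = ρ/(2(μ−λ)) = 0.0009840 hr
Savings = 0.001968 − 0.0009840 = 0.0009840 hr

Final: 0.0009840 hr


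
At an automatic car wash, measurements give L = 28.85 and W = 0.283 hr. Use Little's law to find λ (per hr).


λ = L/W = 28.85/0.283 = 101.9435 /hr

Final: 101.9435 /hr


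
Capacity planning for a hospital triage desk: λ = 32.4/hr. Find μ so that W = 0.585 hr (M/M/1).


W = 1/(μ−λ) ⇒ μ − λ = 1/W = 1/0.585 = 1.7094
μ = λ + 1/W = 32.4 + 1.7094 = 34.1094 per hr

Final: 34.1094 /hr


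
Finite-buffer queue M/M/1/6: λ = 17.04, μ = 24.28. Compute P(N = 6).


ρ = λ/μ = 17.04/24.28 = 0.7018
P_K = (1−ρ)ρ^K/(1−ρ^(K+1)) = (0.2982·0.119488)/(1 − 0.083858)
= 0.035630/0.916142 = 0.038891

Final: 0.038891


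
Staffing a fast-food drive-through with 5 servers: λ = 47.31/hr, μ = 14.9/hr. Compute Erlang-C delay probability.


a = λ/μ = 3.1752; ρ = a/5 = 0.6350
P₀ = 0.038234 (from M/M/c formula)
C(c,a) = [a^c/(c!(1−ρ))]·P₀ = [322.72559/(120·0.3650)]·0.038234
= 7.36884·0.038234 = 0.281737

Final: 0.281737


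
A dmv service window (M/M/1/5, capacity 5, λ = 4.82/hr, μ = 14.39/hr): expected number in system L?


ρ = 4.82/14.39 = 0.3350
L = ρ[1 − (K+1)ρ^K + Kρ^(K+1)] / [(1−ρ)(1−ρ^(K+1))]
Numerator: 0.3350·(1 − 6·0.004216 + 5·0.001412) = 0.328846
Denominator: (0.6650)·(0.998588) = 0.664106
L = 0.328846/0.664106 = 0.4952

Final: 0.4952


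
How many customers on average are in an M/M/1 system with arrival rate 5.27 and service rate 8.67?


ρ = λ/μ = 5.27/8.67 = 0.6078
L = ρ/(1−ρ) = 0.6078/(1 − 0.6078) = 0.6078/0.3922 = 1.5500

Final: 1.5500


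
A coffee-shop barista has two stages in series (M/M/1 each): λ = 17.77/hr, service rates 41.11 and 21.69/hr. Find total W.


Each node sees arrival rate λ = 17.77/hr (tandem ⇒ throughput preserved).
W₁ = 1/(μ₁−λ) = 1/(41.11−17.77) = 0.04284 hr
W₂ = 1/(μ₂−λ) = 1/(21.69−17.77) = 0.25510 hr
W_total = W₁ + W₂ = 0.04284 + 0.25510 = 0.29795 hr

Final: 0.29795 hr


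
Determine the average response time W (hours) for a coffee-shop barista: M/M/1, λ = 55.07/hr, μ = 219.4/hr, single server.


W = 1/(μ−λ) = 1/(219.4 − 55.07) = 1/164.33 = 0.006085 hr

Final: 0.006085 hr


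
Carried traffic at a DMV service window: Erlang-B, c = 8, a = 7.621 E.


B(8,7.621) = 0.214320 (Erlang-B)
Carried load = a(1 − B) = 7.621·(1 − 0.214320) = 7.621·0.785680 = 5.9877 E

Final: 5.9877 Erlangs


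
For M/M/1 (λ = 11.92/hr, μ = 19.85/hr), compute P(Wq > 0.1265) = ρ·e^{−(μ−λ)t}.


ρ = 11.92/19.85 = 0.6005
P(Wq > t) = ρ·e^{−(μ−λ)t} = 0.6005·e^{−1.0031}
= 0.6005·0.366724 = 0.220219

Final: 0.220219


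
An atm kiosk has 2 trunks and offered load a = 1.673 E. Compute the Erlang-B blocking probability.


B(c,a) = (a^c/c!) / Σ_{k=0}^{c} a^k/k!
a^2/2! = 1.399465
Σ terms (k=0..2): 1.00000 + 1.67300 + 1.39946 = 4.072465
B = 1.399465/4.072465 = 0.343641

Final: 0.343641


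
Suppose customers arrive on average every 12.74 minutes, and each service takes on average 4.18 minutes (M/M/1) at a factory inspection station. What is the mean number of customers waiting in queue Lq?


λ = 60/12.74 = 4.7096 /hr
μ = 60/4.18 = 14.3541 /hr
ρ = λ/μ = 4.7096/14.3541 = 0.3281
Lq = ρ²/(1−ρ) = 0.1076/0.6719 = 0.1602

Final: 0.1602


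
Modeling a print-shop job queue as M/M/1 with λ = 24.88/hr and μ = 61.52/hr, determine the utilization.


ρ = λ/μ = 24.88/61.52 = 0.4044

Final: 0.4044


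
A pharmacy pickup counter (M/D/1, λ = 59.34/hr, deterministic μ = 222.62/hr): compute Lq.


ρ = 59.34/222.62 = 0.2666
M/D/1: Lq = ρ²/(2(1−ρ)) = 0.07105/(2·0.7334) = 0.04844

Final: 0.04844


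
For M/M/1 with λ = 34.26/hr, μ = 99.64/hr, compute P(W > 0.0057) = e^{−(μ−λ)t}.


W ~ Exponential(μ−λ) for M/M/1.
μ − λ = 99.64 − 34.26 = 65.3800
P(W > t) = e^{−(μ−λ)t} = e^{−0.3727} = 0.688895

Final: 0.688895


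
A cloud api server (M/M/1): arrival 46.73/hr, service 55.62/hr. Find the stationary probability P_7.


ρ = 46.73/55.62 = 0.8402
P_n = (1−ρ)·ρ^n = (1 − 0.8402)·0.8402^7 = 0.1598·0.295497 = 0.047231

Final: 0.047231


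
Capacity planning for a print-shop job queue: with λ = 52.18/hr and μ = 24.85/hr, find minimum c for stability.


Stability requires cμ > λ ⇔ c > λ/μ.
λ/μ = 52.18/24.85 = 2.0998
Minimum integer c = ⌊2.0998⌋ + 1 = 3
Check: 3·24.85 = 74.55 > 52.18, while 2·24.85 = 49.70 ≤ 52.18

Final: 3 servers


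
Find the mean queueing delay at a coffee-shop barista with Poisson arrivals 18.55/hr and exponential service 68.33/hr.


ρ = 18.55/68.33 = 0.2715
Wq = ρ/(μ−λ) = 0.2715/(68.33 − 18.55) = 0.2715/49.78 = 0.005454 hr

Final: 0.005454 hr


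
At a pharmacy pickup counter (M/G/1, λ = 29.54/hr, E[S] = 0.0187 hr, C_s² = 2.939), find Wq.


ρ = λ·E[S] = 29.54·0.0187 = 0.5524
E[S²] = E[S]²(1+C_s²) = 0.0187²·(1+2.939) = 0.001377
Wq = λ·E[S²]/(2(1−ρ)) = 29.54·0.001377/(2·0.4476) = 0.04545 hr

Final: 0.04545 hr


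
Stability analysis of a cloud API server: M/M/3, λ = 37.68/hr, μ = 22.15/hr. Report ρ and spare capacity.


Total capacity cμ = 3·22.15 = 66.45/hr
ρ = λ/(cμ) = 37.68/66.45 = 0.5670
Stable ⇔ ρ < 1: YES
Spare capacity = cμ − λ = 66.45 − 37.68 = 28.77/hr

Final: ρ = 0.5670; stable; margin = 28.77/hr


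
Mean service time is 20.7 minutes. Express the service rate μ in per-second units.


μ = 1/(service time) in consistent units.
1 second = 0.0166667 min, so μ = 0.0166667/20.7 = 0.0008052 per second

Final: 0.0008052 /sec


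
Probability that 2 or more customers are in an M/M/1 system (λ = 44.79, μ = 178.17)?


ρ = 44.79/178.17 = 0.2514
P(N ≥ n) = ρ^n = 0.2514^2 = 0.063196

Final: 0.063196


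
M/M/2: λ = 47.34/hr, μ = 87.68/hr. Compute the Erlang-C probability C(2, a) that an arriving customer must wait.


a = λ/μ = 0.5399; ρ = a/2 = 0.2700
P₀ = 0.574854 (from M/M/c formula)
C(c,a) = [a^c/(c!(1−ρ))]·P₀ = [0.29151/(2·0.7300)]·0.574854
= 0.19965·0.574854 = 0.114772

Final: 0.114772


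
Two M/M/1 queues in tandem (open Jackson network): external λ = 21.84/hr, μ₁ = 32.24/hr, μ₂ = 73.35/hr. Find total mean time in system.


Each node sees arrival rate λ = 21.84/hr (tandem ⇒ throughput preserved).
W₁ = 1/(μ₁−λ) = 1/(32.24−21.84) = 0.09615 hr
W₂ = 1/(μ₂−λ) = 1/(73.35−21.84) = 0.01941 hr
W_total = W₁ + W₂ = 0.09615 + 0.01941 = 0.11557 hr

Final: 0.11557 hr
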